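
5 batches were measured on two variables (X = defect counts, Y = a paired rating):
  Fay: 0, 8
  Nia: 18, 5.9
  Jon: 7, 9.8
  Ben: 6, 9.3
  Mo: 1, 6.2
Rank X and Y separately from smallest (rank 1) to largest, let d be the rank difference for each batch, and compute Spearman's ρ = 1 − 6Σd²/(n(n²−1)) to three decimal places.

Ranks of variable 1: 1, 5, 4, 3, 2
Ranks of variable 2: 3, 1, 5, 4, 2
d = r₁ − r₂: -2, 4, -1, -1, 0
d²: 4, 16, 1, 1, 0; Σd² = 22
ρ = 1 − 6·22/(5·24) = 1 − 132/120 = -0.100

-0.100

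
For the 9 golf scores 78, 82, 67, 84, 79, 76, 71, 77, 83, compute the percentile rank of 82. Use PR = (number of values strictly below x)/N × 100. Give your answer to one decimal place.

N = 9.
Strictly below 82: 6. Equal to 82: 1.
PR = 6/9 × 100 = 66.7

66.7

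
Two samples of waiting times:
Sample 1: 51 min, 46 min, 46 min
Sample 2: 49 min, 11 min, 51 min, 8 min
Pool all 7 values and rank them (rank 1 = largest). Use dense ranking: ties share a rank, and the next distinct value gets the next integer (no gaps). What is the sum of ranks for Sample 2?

Sorted (descending): 51, 51, 49, 46, 46, 11, 8
The 2 values of 51 share dense rank 1.
The 2 values of 46 share dense rank 3.
Remaining distinct values take the next consecutive integers.
Sample 2 values → pooled ranks: 49→2, 11→4, 51→1, 8→5
Rank sum = 2 + 4 + 1 + 5 = 12

12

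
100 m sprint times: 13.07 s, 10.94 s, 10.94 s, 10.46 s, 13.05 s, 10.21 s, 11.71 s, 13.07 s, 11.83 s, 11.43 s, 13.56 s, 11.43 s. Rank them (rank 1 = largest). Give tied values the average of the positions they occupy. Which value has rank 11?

10.46

Sorted (descending): 13.56, 13.07, 13.07, 13.05, 11.83, 11.71, 11.43, 11.43, 10.94, 10.94, 10.46, 10.21
The 2 values of 13.07 occupy positions 2–3 → average rank (2+3)/2 = 2.5.
The 2 values of 11.43 occupy positions 7–8 → average rank (7+8)/2 = 7.5.
The 2 values of 10.94 occupy positions 9–10 → average rank (9+10)/2 = 9.5.
Rank 11 → value 10.46.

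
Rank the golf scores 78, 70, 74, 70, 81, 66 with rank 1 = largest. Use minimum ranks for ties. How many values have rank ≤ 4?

Sorted (descending): 81, 78, 74, 70, 70, 66
The 2 values of 70 occupy positions 4–5 → each gets rank 4.
Ranks ≤ 4: {1, 2, 3, 4, 4} → 5 values.

5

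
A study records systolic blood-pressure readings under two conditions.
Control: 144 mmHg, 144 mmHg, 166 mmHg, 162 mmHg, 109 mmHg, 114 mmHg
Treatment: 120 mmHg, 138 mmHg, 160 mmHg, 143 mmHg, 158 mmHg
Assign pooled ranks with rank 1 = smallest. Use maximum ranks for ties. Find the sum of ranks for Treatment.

Sorted (ascending): 109, 114, 120, 138, 143, 144, 144, 158, 160, 162, 166
The 2 values of 144 occupy positions 6–7 → each gets rank 7.
Treatment values → pooled ranks: 120→3, 138→4, 160→9, 143→5, 158→8
Rank sum = 3 + 4 + 9 + 5 + 8 = 29

29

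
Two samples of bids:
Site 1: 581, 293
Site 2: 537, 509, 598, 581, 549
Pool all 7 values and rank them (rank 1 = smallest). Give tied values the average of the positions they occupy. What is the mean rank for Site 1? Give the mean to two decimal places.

3.25

Sorted (ascending): 293, 509, 537, 549, 581, 581, 598
The 2 values of 581 occupy positions 5–6 → average rank (5+6)/2 = 5.5.
Site 1 values → pooled ranks: 581→5.5, 293→1
Mean rank = (5.5 + 1) / 2 = 3.25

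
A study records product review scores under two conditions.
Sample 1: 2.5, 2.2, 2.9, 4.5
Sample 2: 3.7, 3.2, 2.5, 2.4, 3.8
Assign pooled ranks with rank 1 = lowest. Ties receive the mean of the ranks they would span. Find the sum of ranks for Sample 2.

26.5

Sorted (ascending): 2.2, 2.4, 2.5, 2.5, 2.9, 3.2, 3.7, 3.8, 4.5
The 2 values of 2.5 occupy positions 3–4 → average rank (3+4)/2 = 3.5.
Sample 2 values → pooled ranks: 3.7→7, 3.2→6, 2.5→3.5, 2.4→2, 3.8→8
Rank sum = 7 + 6 + 3.5 + 2 + 8 = 26.5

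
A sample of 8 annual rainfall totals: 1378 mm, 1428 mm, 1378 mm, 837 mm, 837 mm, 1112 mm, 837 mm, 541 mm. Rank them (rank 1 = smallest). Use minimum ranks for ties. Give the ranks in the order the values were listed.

6, 8, 6, 2, 2, 5, 2, 1

Sorted (ascending): 541, 837, 837, 837, 1112, 1378, 1378, 1428
The 3 values of 837 occupy positions 2–4 → each gets rank 2.
The 2 values of 1378 occupy positions 6–7 → each gets rank 6.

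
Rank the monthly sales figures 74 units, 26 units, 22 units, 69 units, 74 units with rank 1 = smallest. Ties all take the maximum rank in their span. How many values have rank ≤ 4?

3

Sorted (ascending): 22, 26, 69, 74, 74
The 2 values of 74 occupy positions 4–5 → each gets rank 5.
Ranks ≤ 4: {1, 2, 3} → 3 values.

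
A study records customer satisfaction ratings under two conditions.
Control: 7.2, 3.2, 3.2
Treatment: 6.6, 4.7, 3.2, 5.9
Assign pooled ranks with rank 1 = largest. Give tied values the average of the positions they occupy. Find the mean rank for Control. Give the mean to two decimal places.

4.33

Sorted (descending): 7.2, 6.6, 5.9, 4.7, 3.2, 3.2, 3.2
The 3 values of 3.2 occupy positions 5–7 → average rank 6.
Control values → pooled ranks: 7.2→1, 3.2→6, 3.2→6
Mean rank = (1 + 6 + 6) / 3 = 4.33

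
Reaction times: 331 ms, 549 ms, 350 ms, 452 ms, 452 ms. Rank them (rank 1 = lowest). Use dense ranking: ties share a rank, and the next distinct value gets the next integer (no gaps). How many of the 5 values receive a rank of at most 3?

4

Sorted (ascending): 331, 350, 452, 452, 549
The 2 values of 452 share dense rank 3.
Remaining distinct values take the next consecutive integers.
Ranks ≤ 3: {1, 2, 3, 3} → 4 values.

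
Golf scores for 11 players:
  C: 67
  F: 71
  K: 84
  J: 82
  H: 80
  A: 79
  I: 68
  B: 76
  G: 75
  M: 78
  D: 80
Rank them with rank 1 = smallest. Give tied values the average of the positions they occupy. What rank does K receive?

Sorted (ascending): 67, 68, 71, 75, 76, 78, 79, 80, 80, 82, 84
The 2 values of 80 occupy positions 8–9 → average rank (8+9)/2 = 8.5.
K has value 84 → rank 11.

11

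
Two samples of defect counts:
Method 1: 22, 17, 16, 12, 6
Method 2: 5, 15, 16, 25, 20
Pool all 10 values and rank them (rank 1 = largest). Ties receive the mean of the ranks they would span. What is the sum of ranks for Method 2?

26.5

Sorted (descending): 25, 22, 20, 17, 16, 16, 15, 12, 6, 5
The 2 values of 16 occupy positions 5–6 → average rank (5+6)/2 = 5.5.
Method 2 values → pooled ranks: 5→10, 15→7, 16→5.5, 25→1, 20→3
Rank sum = 10 + 7 + 5.5 + 1 + 3 = 26.5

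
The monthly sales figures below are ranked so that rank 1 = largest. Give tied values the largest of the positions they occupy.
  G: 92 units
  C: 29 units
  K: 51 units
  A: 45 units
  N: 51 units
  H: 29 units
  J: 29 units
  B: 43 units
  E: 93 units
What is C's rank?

Sorted (descending): 93, 92, 51, 51, 45, 43, 29, 29, 29
The 2 values of 51 occupy positions 3–4 → each gets rank 4.
The 3 values of 29 occupy positions 7–9 → each gets rank 9.
C has value 29 units → rank 9.

9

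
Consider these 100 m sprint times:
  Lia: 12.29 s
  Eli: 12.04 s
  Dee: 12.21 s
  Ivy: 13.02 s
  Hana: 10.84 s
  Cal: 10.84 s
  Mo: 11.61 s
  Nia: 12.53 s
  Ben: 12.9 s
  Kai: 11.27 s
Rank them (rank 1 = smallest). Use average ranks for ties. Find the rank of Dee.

6

Sorted (ascending): 10.84, 10.84, 11.27, 11.61, 12.04, 12.21, 12.29, 12.53, 12.9, 13.02
The 2 values of 10.84 occupy positions 1–2 → average rank (1+2)/2 = 1.5.
Dee has value 12.21 s → rank 6.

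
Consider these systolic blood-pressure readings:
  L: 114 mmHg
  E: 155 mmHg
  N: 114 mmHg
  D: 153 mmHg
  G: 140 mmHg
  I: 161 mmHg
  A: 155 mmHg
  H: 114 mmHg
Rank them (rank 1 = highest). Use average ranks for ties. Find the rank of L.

Sorted (descending): 161, 155, 155, 153, 140, 114, 114, 114
The 2 values of 155 occupy positions 2–3 → average rank (2+3)/2 = 2.5.
The 3 values of 114 occupy positions 6–8 → average rank 7.
L has value 114 mmHg → rank 7.

7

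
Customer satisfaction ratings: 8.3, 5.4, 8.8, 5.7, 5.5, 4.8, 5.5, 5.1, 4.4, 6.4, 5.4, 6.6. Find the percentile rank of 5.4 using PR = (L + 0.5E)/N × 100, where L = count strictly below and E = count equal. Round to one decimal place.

N = 12.
Strictly below 5.4: 3. Equal to 5.4: 2.
PR = (3 + 0.5·2)/12 × 100 = 33.3

33.3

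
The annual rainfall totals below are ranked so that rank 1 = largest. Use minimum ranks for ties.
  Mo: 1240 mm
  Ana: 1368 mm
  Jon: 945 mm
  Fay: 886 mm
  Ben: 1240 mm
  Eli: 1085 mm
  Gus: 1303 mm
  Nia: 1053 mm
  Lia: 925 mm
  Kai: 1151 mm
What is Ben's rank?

Sorted (descending): 1368, 1303, 1240, 1240, 1151, 1085, 1053, 945, 925, 886
The 2 values of 1240 occupy positions 3–4 → each gets rank 3.
Ben has value 1240 mm → rank 3.

3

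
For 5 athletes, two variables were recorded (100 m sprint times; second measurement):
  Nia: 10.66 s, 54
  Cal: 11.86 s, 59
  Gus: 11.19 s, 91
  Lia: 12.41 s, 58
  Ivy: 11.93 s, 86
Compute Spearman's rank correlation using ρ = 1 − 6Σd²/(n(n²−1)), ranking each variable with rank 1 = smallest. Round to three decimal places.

0.100

Ranks of variable 1: 1, 3, 2, 5, 4
Ranks of variable 2: 1, 3, 5, 2, 4
d = r₁ − r₂: 0, 0, -3, 3, 0
d²: 0, 0, 9, 9, 0; Σd² = 18
ρ = 1 − 6·18/(5·24) = 1 − 108/120 = 0.100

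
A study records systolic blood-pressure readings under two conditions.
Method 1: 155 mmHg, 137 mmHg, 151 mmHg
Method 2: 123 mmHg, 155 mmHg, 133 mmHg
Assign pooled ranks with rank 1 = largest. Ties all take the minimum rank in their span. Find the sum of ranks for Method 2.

12

Sorted (descending): 155, 155, 151, 137, 133, 123
The 2 values of 155 occupy positions 1–2 → each gets rank 1.
Method 2 values → pooled ranks: 123→6, 155→1, 133→5
Rank sum = 6 + 1 + 5 = 12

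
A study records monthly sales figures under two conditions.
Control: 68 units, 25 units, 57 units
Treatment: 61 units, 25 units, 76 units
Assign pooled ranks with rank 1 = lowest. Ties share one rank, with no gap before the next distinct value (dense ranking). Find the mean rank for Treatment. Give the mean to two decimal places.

Sorted (ascending): 25, 25, 57, 61, 68, 76
The 2 values of 25 share dense rank 1.
Remaining distinct values take the next consecutive integers.
Treatment values → pooled ranks: 61→3, 25→1, 76→5
Mean rank = (3 + 1 + 5) / 3 = 3.00

3.00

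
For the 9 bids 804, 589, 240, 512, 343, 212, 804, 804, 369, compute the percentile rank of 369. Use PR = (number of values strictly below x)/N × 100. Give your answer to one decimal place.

N = 9.
Strictly below 369: 3. Equal to 369: 1.
PR = 3/9 × 100 = 33.3

33.3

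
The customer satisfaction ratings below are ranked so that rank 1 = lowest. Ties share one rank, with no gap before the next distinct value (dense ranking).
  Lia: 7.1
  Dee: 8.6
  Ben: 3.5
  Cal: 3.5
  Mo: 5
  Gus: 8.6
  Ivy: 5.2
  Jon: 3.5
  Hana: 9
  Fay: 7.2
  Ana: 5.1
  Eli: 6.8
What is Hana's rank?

Sorted (ascending): 3.5, 3.5, 3.5, 5, 5.1, 5.2, 6.8, 7.1, 7.2, 8.6, 8.6, 9
The 3 values of 3.5 share dense rank 1.
The 2 values of 8.6 share dense rank 8.
Remaining distinct values take the next consecutive integers.
Hana has value 9 → rank 9.

9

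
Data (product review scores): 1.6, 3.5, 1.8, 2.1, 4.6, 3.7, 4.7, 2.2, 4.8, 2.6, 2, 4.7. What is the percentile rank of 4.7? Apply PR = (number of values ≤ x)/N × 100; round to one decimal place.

91.7

N = 12.
Strictly below 4.7: 9. Equal to 4.7: 2.
PR = 11/12 × 100 = 91.7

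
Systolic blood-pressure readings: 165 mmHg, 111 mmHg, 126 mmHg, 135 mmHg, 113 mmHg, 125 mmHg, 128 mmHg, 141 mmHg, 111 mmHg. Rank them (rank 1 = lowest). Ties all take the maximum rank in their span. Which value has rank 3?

113

Sorted (ascending): 111, 111, 113, 125, 126, 128, 135, 141, 165
The 2 values of 111 occupy positions 1–2 → each gets rank 2.
Rank 3 → value 113.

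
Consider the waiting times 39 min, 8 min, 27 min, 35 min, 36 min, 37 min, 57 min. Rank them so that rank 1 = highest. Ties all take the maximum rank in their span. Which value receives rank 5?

35

Sorted (descending): 57, 39, 37, 36, 35, 27, 8
No ties — each value takes its position as its rank.
Rank 5 → value 35.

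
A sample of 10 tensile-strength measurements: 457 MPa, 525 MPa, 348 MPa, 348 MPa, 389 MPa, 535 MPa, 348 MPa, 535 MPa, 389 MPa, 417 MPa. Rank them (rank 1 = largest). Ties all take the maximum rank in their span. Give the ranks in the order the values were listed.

4, 3, 10, 10, 7, 2, 10, 2, 7, 5

Sorted (descending): 535, 535, 525, 457, 417, 389, 389, 348, 348, 348
The 2 values of 535 occupy positions 1–2 → each gets rank 2.
The 2 values of 389 occupy positions 6–7 → each gets rank 7.
The 3 values of 348 occupy positions 8–10 → each gets rank 10.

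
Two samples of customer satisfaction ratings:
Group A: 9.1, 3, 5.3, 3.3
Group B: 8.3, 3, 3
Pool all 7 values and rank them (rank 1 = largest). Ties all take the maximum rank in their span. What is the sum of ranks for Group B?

Sorted (descending): 9.1, 8.3, 5.3, 3.3, 3, 3, 3
The 3 values of 3 occupy positions 5–7 → each gets rank 7.
Group B values → pooled ranks: 8.3→2, 3→7, 3→7
Rank sum = 2 + 7 + 7 = 16

16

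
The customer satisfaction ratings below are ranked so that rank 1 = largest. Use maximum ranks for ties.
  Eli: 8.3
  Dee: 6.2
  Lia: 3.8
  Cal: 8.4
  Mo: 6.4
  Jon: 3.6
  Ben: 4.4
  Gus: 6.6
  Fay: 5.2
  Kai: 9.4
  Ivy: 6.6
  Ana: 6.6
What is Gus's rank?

6

Sorted (descending): 9.4, 8.4, 8.3, 6.6, 6.6, 6.6, 6.4, 6.2, 5.2, 4.4, 3.8, 3.6
The 3 values of 6.6 occupy positions 4–6 → each gets rank 6.
Gus has value 6.6 → rank 6.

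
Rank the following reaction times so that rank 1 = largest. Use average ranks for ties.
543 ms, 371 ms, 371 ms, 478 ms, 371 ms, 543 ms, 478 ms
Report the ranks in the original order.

Sorted (descending): 543, 543, 478, 478, 371, 371, 371
The 2 values of 543 occupy positions 1–2 → average rank (1+2)/2 = 1.5.
The 2 values of 478 occupy positions 3–4 → average rank (3+4)/2 = 3.5.
The 3 values of 371 occupy positions 5–7 → average rank 6.

1.5, 6, 6, 3.5, 6, 1.5, 3.5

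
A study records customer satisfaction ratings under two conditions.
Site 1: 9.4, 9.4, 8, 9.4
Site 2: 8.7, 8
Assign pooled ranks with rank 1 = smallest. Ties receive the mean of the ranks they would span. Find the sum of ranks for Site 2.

Sorted (ascending): 8, 8, 8.7, 9.4, 9.4, 9.4
The 2 values of 8 occupy positions 1–2 → average rank (1+2)/2 = 1.5.
The 3 values of 9.4 occupy positions 4–6 → average rank 5.
Site 2 values → pooled ranks: 8.7→3, 8→1.5
Rank sum = 3 + 1.5 = 4.5

4.5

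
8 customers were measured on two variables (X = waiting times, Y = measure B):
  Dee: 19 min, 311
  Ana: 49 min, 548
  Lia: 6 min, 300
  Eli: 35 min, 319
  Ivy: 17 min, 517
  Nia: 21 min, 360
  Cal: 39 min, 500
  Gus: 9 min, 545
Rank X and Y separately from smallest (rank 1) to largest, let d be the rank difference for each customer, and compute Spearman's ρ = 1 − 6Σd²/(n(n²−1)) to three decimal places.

Ranks of variable 1: 4, 8, 1, 6, 3, 5, 7, 2
Ranks of variable 2: 2, 8, 1, 3, 6, 4, 5, 7
d = r₁ − r₂: 2, 0, 0, 3, -3, 1, 2, -5
d²: 4, 0, 0, 9, 9, 1, 4, 25; Σd² = 52
ρ = 1 − 6·52/(8·63) = 1 − 312/504 = 0.381

0.381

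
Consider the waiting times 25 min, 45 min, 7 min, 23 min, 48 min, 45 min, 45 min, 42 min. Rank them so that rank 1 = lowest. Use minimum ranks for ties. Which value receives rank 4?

Sorted (ascending): 7, 23, 25, 42, 45, 45, 45, 48
The 3 values of 45 occupy positions 5–7 → each gets rank 5.
Rank 4 → value 42.

42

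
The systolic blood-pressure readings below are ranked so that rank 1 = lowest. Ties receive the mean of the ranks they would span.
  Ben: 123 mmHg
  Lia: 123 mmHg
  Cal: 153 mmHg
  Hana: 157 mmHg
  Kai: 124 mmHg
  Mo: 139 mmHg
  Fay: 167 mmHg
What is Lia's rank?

1.5

Sorted (ascending): 123, 123, 124, 139, 153, 157, 167
The 2 values of 123 occupy positions 1–2 → average rank (1+2)/2 = 1.5.
Lia has value 123 mmHg → rank 1.5.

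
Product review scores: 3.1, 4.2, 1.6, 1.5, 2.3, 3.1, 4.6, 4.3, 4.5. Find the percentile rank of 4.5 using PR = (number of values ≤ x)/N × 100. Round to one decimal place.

88.9

N = 9.
Strictly below 4.5: 7. Equal to 4.5: 1.
PR = 8/9 × 100 = 88.9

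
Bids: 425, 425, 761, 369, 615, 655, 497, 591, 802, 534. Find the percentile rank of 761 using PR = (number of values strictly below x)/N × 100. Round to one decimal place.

80.0

N = 10.
Strictly below 761: 8. Equal to 761: 1.
PR = 8/10 × 100 = 80.0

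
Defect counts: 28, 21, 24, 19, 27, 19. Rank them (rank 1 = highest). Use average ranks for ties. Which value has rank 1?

28

Sorted (descending): 28, 27, 24, 21, 19, 19
The 2 values of 19 occupy positions 5–6 → average rank (5+6)/2 = 5.5.
Rank 1 → value 28.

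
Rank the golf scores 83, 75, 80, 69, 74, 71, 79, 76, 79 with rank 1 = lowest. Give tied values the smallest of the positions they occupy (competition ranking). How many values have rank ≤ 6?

Sorted (ascending): 69, 71, 74, 75, 76, 79, 79, 80, 83
The 2 values of 79 occupy positions 6–7 → each gets rank 6.
Ranks ≤ 6: {1, 2, 3, 4, 5, 6, 6} → 7 values.

7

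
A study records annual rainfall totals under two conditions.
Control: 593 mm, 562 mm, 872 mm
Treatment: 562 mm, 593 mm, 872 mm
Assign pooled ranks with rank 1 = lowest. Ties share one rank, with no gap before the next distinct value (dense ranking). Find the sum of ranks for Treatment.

Sorted (ascending): 562, 562, 593, 593, 872, 872
The 2 values of 562 share dense rank 1.
The 2 values of 593 share dense rank 2.
The 2 values of 872 share dense rank 3.
Treatment values → pooled ranks: 562→1, 593→2, 872→3
Rank sum = 1 + 2 + 3 = 6

6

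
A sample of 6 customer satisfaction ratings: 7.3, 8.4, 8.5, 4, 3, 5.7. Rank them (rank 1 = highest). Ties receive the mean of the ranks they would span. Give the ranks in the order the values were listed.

Sorted (descending): 8.5, 8.4, 7.3, 5.7, 4, 3
No ties — each value takes its position as its rank.

3, 2, 1, 5, 6, 4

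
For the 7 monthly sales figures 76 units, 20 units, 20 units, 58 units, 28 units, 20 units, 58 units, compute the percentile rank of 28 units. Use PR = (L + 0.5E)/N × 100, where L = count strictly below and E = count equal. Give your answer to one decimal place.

50.0

N = 7.
Strictly below 28: 3. Equal to 28: 1.
PR = (3 + 0.5·1)/7 × 100 = 50.0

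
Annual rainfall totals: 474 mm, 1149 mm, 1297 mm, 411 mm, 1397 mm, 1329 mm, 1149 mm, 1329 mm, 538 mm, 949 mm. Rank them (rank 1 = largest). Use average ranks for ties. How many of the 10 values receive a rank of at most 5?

Sorted (descending): 1397, 1329, 1329, 1297, 1149, 1149, 949, 538, 474, 411
The 2 values of 1329 occupy positions 2–3 → average rank (2+3)/2 = 2.5.
The 2 values of 1149 occupy positions 5–6 → average rank (5+6)/2 = 5.5.
Ranks ≤ 5: {1, 2.5, 2.5, 4} → 4 values.

4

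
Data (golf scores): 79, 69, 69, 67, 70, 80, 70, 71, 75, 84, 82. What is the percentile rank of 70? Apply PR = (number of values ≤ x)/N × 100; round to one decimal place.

N = 11.
Strictly below 70: 3. Equal to 70: 2.
PR = 5/11 × 100 = 45.5

45.5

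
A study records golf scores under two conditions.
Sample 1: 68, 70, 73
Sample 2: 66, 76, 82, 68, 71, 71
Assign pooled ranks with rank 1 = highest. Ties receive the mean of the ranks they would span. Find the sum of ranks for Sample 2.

Sorted (descending): 82, 76, 73, 71, 71, 70, 68, 68, 66
The 2 values of 71 occupy positions 4–5 → average rank (4+5)/2 = 4.5.
The 2 values of 68 occupy positions 7–8 → average rank (7+8)/2 = 7.5.
Sample 2 values → pooled ranks: 66→9, 76→2, 82→1, 68→7.5, 71→4.5, 71→4.5
Rank sum = 9 + 2 + 1 + 7.5 + 4.5 + 4.5 = 28.5

28.5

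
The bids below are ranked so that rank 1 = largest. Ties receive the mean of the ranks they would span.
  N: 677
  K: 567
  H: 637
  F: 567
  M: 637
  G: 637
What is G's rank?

Sorted (descending): 677, 637, 637, 637, 567, 567
The 3 values of 637 occupy positions 2–4 → average rank 3.
The 2 values of 567 occupy positions 5–6 → average rank (5+6)/2 = 5.5.
G has value 637 → rank 3.

3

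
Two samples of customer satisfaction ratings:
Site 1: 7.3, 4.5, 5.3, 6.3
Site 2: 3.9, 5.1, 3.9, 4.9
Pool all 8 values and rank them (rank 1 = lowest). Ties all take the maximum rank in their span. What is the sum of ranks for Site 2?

Sorted (ascending): 3.9, 3.9, 4.5, 4.9, 5.1, 5.3, 6.3, 7.3
The 2 values of 3.9 occupy positions 1–2 → each gets rank 2.
Site 2 values → pooled ranks: 3.9→2, 5.1→5, 3.9→2, 4.9→4
Rank sum = 2 + 5 + 2 + 4 = 13

13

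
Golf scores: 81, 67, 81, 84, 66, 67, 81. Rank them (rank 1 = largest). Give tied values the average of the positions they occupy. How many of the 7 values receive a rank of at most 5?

4

Sorted (descending): 84, 81, 81, 81, 67, 67, 66
The 3 values of 81 occupy positions 2–4 → average rank 3.
The 2 values of 67 occupy positions 5–6 → average rank (5+6)/2 = 5.5.
Ranks ≤ 5: {1, 3, 3, 3} → 4 values.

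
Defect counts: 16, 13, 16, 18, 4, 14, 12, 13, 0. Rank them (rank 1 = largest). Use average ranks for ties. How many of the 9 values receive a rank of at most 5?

Sorted (descending): 18, 16, 16, 14, 13, 13, 12, 4, 0
The 2 values of 16 occupy positions 2–3 → average rank (2+3)/2 = 2.5.
The 2 values of 13 occupy positions 5–6 → average rank (5+6)/2 = 5.5.
Ranks ≤ 5: {1, 2.5, 2.5, 4} → 4 values.

4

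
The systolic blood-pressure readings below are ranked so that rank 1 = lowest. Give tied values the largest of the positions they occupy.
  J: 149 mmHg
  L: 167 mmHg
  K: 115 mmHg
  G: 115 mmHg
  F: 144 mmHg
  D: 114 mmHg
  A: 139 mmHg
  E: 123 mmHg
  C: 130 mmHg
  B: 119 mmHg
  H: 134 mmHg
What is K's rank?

3

Sorted (ascending): 114, 115, 115, 119, 123, 130, 134, 139, 144, 149, 167
The 2 values of 115 occupy positions 2–3 → each gets rank 3.
K has value 115 mmHg → rank 3.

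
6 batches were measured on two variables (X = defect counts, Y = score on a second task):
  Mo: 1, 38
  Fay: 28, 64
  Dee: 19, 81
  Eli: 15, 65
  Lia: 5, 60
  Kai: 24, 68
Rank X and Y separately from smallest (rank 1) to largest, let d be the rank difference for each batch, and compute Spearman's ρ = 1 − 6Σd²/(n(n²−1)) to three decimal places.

0.600

Ranks of variable 1: 1, 6, 4, 3, 2, 5
Ranks of variable 2: 1, 3, 6, 4, 2, 5
d = r₁ − r₂: 0, 3, -2, -1, 0, 0
d²: 0, 9, 4, 1, 0, 0; Σd² = 14
ρ = 1 − 6·14/(6·35) = 1 − 84/210 = 0.600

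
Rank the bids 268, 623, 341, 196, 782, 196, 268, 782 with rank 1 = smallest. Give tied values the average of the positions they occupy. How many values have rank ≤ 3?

2

Sorted (ascending): 196, 196, 268, 268, 341, 623, 782, 782
The 2 values of 196 occupy positions 1–2 → average rank (1+2)/2 = 1.5.
The 2 values of 268 occupy positions 3–4 → average rank (3+4)/2 = 3.5.
The 2 values of 782 occupy positions 7–8 → average rank (7+8)/2 = 7.5.
Ranks ≤ 3: {1.5, 1.5} → 2 values.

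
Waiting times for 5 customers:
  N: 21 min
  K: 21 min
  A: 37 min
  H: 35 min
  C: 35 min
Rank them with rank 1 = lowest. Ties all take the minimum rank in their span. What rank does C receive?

3

Sorted (ascending): 21, 21, 35, 35, 37
The 2 values of 21 occupy positions 1–2 → each gets rank 1.
The 2 values of 35 occupy positions 3–4 → each gets rank 3.
C has value 35 min → rank 3.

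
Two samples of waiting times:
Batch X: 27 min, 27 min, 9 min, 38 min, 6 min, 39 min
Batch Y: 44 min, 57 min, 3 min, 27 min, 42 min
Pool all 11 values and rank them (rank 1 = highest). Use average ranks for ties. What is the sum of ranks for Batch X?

Sorted (descending): 57, 44, 42, 39, 38, 27, 27, 27, 9, 6, 3
The 3 values of 27 occupy positions 6–8 → average rank 7.
Batch X values → pooled ranks: 27→7, 27→7, 9→9, 38→5, 6→10, 39→4
Rank sum = 7 + 7 + 9 + 5 + 10 + 4 = 42

42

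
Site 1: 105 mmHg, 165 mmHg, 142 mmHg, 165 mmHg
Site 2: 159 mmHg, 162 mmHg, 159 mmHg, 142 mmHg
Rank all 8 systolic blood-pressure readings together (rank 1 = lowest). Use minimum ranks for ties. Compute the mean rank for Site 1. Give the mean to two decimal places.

4.25

Sorted (ascending): 105, 142, 142, 159, 159, 162, 165, 165
The 2 values of 142 occupy positions 2–3 → each gets rank 2.
The 2 values of 159 occupy positions 4–5 → each gets rank 4.
The 2 values of 165 occupy positions 7–8 → each gets rank 7.
Site 1 values → pooled ranks: 105→1, 165→7, 142→2, 165→7
Mean rank = (1 + 7 + 2 + 7) / 4 = 4.25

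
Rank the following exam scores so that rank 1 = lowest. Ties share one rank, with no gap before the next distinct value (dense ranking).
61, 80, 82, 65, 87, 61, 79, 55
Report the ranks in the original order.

Sorted (ascending): 55, 61, 61, 65, 79, 80, 82, 87
The 2 values of 61 share dense rank 2.
Remaining distinct values take the next consecutive integers.

2, 5, 6, 3, 7, 2, 4, 1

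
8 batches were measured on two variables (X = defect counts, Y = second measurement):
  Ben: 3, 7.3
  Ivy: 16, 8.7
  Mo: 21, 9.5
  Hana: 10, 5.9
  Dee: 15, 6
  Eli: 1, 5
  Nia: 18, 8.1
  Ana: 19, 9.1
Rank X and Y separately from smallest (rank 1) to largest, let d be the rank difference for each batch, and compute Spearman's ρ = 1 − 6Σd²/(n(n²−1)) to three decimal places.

Ranks of variable 1: 2, 5, 8, 3, 4, 1, 6, 7
Ranks of variable 2: 4, 6, 8, 2, 3, 1, 5, 7
d = r₁ − r₂: -2, -1, 0, 1, 1, 0, 1, 0
d²: 4, 1, 0, 1, 1, 0, 1, 0; Σd² = 8
ρ = 1 − 6·8/(8·63) = 1 − 48/504 = 0.905

0.905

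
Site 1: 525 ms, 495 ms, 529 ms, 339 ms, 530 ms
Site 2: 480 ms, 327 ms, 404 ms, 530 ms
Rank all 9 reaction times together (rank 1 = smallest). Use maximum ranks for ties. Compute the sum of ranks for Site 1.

Sorted (ascending): 327, 339, 404, 480, 495, 525, 529, 530, 530
The 2 values of 530 occupy positions 8–9 → each gets rank 9.
Site 1 values → pooled ranks: 525→6, 495→5, 529→7, 339→2, 530→9
Rank sum = 6 + 5 + 7 + 2 + 9 = 29

29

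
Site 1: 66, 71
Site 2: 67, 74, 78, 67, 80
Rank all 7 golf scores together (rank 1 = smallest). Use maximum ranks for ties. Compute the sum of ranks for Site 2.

24

Sorted (ascending): 66, 67, 67, 71, 74, 78, 80
The 2 values of 67 occupy positions 2–3 → each gets rank 3.
Site 2 values → pooled ranks: 67→3, 74→5, 78→6, 67→3, 80→7
Rank sum = 3 + 5 + 6 + 3 + 7 = 24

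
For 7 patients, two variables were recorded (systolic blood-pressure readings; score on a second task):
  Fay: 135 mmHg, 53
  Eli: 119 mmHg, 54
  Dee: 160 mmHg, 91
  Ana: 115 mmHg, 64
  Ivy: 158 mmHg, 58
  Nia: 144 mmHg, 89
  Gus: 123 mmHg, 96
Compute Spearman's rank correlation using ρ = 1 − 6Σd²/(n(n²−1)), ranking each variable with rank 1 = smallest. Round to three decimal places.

Ranks of variable 1: 4, 2, 7, 1, 6, 5, 3
Ranks of variable 2: 1, 2, 6, 4, 3, 5, 7
d = r₁ − r₂: 3, 0, 1, -3, 3, 0, -4
d²: 9, 0, 1, 9, 9, 0, 16; Σd² = 44
ρ = 1 − 6·44/(7·48) = 1 − 264/336 = 0.214

0.214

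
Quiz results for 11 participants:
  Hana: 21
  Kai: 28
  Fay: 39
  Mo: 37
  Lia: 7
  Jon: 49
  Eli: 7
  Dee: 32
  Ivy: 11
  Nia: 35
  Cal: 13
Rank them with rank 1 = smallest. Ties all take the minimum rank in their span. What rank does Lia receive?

1

Sorted (ascending): 7, 7, 11, 13, 21, 28, 32, 35, 37, 39, 49
The 2 values of 7 occupy positions 1–2 → each gets rank 1.
Lia has value 7 → rank 1.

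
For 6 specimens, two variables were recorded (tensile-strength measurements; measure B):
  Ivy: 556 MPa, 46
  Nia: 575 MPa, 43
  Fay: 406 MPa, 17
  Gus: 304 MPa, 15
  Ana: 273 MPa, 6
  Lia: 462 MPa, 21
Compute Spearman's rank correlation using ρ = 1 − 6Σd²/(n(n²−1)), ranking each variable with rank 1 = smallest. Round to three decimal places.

Ranks of variable 1: 5, 6, 3, 2, 1, 4
Ranks of variable 2: 6, 5, 3, 2, 1, 4
d = r₁ − r₂: -1, 1, 0, 0, 0, 0
d²: 1, 1, 0, 0, 0, 0; Σd² = 2
ρ = 1 − 6·2/(6·35) = 1 − 12/210 = 0.943

0.943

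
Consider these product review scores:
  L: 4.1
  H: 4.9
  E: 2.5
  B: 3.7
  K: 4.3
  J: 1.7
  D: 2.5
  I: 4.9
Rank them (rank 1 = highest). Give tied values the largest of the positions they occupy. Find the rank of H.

Sorted (descending): 4.9, 4.9, 4.3, 4.1, 3.7, 2.5, 2.5, 1.7
The 2 values of 4.9 occupy positions 1–2 → each gets rank 2.
The 2 values of 2.5 occupy positions 6–7 → each gets rank 7.
H has value 4.9 → rank 2.

2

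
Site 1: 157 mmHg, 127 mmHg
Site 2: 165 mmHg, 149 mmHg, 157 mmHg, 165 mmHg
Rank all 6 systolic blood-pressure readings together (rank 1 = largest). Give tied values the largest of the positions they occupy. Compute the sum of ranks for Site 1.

10

Sorted (descending): 165, 165, 157, 157, 149, 127
The 2 values of 165 occupy positions 1–2 → each gets rank 2.
The 2 values of 157 occupy positions 3–4 → each gets rank 4.
Site 1 values → pooled ranks: 157→4, 127→6
Rank sum = 4 + 6 = 10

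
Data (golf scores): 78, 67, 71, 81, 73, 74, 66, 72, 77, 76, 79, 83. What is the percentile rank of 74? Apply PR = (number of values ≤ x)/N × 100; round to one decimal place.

50.0

N = 12.
Strictly below 74: 5. Equal to 74: 1.
PR = 6/12 × 100 = 50.0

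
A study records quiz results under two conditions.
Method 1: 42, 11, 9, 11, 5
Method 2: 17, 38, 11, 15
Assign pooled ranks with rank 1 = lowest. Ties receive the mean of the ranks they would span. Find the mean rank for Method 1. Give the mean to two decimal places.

Sorted (ascending): 5, 9, 11, 11, 11, 15, 17, 38, 42
The 3 values of 11 occupy positions 3–5 → average rank 4.
Method 1 values → pooled ranks: 42→9, 11→4, 9→2, 11→4, 5→1
Mean rank = (9 + 4 + 2 + 4 + 1) / 5 = 4.00

4.00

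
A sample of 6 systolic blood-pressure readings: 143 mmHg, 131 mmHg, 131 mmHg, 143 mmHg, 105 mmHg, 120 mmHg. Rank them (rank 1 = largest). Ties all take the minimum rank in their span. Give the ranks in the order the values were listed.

1, 3, 3, 1, 6, 5

Sorted (descending): 143, 143, 131, 131, 120, 105
The 2 values of 143 occupy positions 1–2 → each gets rank 1.
The 2 values of 131 occupy positions 3–4 → each gets rank 3.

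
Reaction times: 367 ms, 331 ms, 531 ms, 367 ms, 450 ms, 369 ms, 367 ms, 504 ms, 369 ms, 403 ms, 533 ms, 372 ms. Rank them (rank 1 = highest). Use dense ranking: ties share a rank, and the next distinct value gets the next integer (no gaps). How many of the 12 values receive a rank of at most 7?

8

Sorted (descending): 533, 531, 504, 450, 403, 372, 369, 369, 367, 367, 367, 331
The 2 values of 369 share dense rank 7.
The 3 values of 367 share dense rank 8.
Remaining distinct values take the next consecutive integers.
Ranks ≤ 7: {1, 2, 3, 4, 5, 6, 7, 7} → 8 values.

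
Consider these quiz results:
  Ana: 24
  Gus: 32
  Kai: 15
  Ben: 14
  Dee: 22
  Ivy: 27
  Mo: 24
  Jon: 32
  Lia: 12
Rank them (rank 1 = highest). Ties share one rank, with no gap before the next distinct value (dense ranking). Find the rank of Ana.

3

Sorted (descending): 32, 32, 27, 24, 24, 22, 15, 14, 12
The 2 values of 32 share dense rank 1.
The 2 values of 24 share dense rank 3.
Remaining distinct values take the next consecutive integers.
Ana has value 24 → rank 3.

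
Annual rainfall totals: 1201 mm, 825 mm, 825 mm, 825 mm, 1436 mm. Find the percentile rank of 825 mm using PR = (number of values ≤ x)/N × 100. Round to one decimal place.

60.0

N = 5.
Strictly below 825: 0. Equal to 825: 3.
PR = 3/5 × 100 = 60.0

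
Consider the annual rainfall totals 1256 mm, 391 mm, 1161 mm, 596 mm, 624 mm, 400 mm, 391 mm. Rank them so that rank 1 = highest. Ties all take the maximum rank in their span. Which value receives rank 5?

Sorted (descending): 1256, 1161, 624, 596, 400, 391, 391
The 2 values of 391 occupy positions 6–7 → each gets rank 7.
Rank 5 → value 400.

400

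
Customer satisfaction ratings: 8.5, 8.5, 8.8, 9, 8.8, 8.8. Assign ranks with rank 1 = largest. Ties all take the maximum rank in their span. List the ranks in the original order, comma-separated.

6, 6, 4, 1, 4, 4

Sorted (descending): 9, 8.8, 8.8, 8.8, 8.5, 8.5
The 3 values of 8.8 occupy positions 2–4 → each gets rank 4.
The 2 values of 8.5 occupy positions 5–6 → each gets rank 6.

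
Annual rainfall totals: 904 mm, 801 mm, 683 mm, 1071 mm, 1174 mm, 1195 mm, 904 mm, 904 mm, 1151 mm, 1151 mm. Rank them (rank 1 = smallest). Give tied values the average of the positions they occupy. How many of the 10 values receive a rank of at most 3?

2

Sorted (ascending): 683, 801, 904, 904, 904, 1071, 1151, 1151, 1174, 1195
The 3 values of 904 occupy positions 3–5 → average rank 4.
The 2 values of 1151 occupy positions 7–8 → average rank (7+8)/2 = 7.5.
Ranks ≤ 3: {1, 2} → 2 values.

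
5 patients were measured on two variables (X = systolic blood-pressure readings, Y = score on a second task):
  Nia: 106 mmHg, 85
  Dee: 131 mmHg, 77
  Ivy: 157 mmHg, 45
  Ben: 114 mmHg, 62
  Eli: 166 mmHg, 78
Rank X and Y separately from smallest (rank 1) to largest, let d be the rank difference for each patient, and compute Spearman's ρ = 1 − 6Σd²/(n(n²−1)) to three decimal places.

-0.300

Ranks of variable 1: 1, 3, 4, 2, 5
Ranks of variable 2: 5, 3, 1, 2, 4
d = r₁ − r₂: -4, 0, 3, 0, 1
d²: 16, 0, 9, 0, 1; Σd² = 26
ρ = 1 − 6·26/(5·24) = 1 − 156/120 = -0.300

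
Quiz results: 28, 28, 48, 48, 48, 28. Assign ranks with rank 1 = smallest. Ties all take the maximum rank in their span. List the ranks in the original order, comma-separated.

3, 3, 6, 6, 6, 3

Sorted (ascending): 28, 28, 28, 48, 48, 48
The 3 values of 28 occupy positions 1–3 → each gets rank 3.
The 3 values of 48 occupy positions 4–6 → each gets rank 6.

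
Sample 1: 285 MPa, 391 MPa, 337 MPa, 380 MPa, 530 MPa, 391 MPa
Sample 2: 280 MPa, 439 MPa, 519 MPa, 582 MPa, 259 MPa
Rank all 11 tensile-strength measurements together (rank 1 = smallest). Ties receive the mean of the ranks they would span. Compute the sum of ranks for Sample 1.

35

Sorted (ascending): 259, 280, 285, 337, 380, 391, 391, 439, 519, 530, 582
The 2 values of 391 occupy positions 6–7 → average rank (6+7)/2 = 6.5.
Sample 1 values → pooled ranks: 285→3, 391→6.5, 337→4, 380→5, 530→10, 391→6.5
Rank sum = 3 + 6.5 + 4 + 5 + 10 + 6.5 = 35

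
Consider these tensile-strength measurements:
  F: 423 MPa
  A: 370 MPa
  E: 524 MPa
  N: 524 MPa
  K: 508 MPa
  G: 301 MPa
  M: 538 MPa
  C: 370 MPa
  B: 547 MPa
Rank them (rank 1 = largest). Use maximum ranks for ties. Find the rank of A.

8

Sorted (descending): 547, 538, 524, 524, 508, 423, 370, 370, 301
The 2 values of 524 occupy positions 3–4 → each gets rank 4.
The 2 values of 370 occupy positions 7–8 → each gets rank 8.
A has value 370 MPa → rank 8.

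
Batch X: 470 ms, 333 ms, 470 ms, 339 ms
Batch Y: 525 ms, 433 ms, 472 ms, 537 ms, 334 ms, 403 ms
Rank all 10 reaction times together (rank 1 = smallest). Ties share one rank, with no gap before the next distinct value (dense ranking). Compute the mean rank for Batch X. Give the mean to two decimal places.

4.00

Sorted (ascending): 333, 334, 339, 403, 433, 470, 470, 472, 525, 537
The 2 values of 470 share dense rank 6.
Remaining distinct values take the next consecutive integers.
Batch X values → pooled ranks: 470→6, 333→1, 470→6, 339→3
Mean rank = (6 + 1 + 6 + 3) / 4 = 4.00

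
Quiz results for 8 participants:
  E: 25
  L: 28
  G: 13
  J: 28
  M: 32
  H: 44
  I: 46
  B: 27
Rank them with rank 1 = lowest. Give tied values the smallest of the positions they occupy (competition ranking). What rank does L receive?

Sorted (ascending): 13, 25, 27, 28, 28, 32, 44, 46
The 2 values of 28 occupy positions 4–5 → each gets rank 4.
L has value 28 → rank 4.

4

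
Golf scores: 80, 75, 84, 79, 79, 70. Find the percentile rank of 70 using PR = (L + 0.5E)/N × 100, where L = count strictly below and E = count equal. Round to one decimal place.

8.3

N = 6.
Strictly below 70: 0. Equal to 70: 1.
PR = (0 + 0.5·1)/6 × 100 = 8.3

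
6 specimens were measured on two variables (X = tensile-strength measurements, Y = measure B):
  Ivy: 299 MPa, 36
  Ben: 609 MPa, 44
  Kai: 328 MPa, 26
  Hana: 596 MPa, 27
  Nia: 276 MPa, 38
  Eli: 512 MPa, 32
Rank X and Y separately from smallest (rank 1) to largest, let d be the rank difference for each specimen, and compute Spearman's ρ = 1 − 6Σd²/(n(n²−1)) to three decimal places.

Ranks of variable 1: 2, 6, 3, 5, 1, 4
Ranks of variable 2: 4, 6, 1, 2, 5, 3
d = r₁ − r₂: -2, 0, 2, 3, -4, 1
d²: 4, 0, 4, 9, 16, 1; Σd² = 34
ρ = 1 − 6·34/(6·35) = 1 − 204/210 = 0.029

0.029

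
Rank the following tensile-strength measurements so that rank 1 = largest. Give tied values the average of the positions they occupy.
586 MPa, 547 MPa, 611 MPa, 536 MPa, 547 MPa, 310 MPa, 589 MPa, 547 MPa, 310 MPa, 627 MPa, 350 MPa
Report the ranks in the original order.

Sorted (descending): 627, 611, 589, 586, 547, 547, 547, 536, 350, 310, 310
The 3 values of 547 occupy positions 5–7 → average rank 6.
The 2 values of 310 occupy positions 10–11 → average rank (10+11)/2 = 10.5.

4, 6, 2, 8, 6, 10.5, 3, 6, 10.5, 1, 9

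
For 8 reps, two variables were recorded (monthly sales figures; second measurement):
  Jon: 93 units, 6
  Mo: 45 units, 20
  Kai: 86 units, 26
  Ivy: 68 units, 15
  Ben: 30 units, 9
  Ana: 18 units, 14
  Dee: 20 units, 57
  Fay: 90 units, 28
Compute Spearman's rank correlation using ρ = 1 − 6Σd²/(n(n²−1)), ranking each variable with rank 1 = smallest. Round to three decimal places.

-0.095

Ranks of variable 1: 8, 4, 6, 5, 3, 1, 2, 7
Ranks of variable 2: 1, 5, 6, 4, 2, 3, 8, 7
d = r₁ − r₂: 7, -1, 0, 1, 1, -2, -6, 0
d²: 49, 1, 0, 1, 1, 4, 36, 0; Σd² = 92
ρ = 1 − 6·92/(8·63) = 1 − 552/504 = -0.095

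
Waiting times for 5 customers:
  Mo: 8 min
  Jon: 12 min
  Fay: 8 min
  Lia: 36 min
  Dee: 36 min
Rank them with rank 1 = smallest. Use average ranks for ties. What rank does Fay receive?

Sorted (ascending): 8, 8, 12, 36, 36
The 2 values of 8 occupy positions 1–2 → average rank (1+2)/2 = 1.5.
The 2 values of 36 occupy positions 4–5 → average rank (4+5)/2 = 4.5.
Fay has value 8 min → rank 1.5.

1.5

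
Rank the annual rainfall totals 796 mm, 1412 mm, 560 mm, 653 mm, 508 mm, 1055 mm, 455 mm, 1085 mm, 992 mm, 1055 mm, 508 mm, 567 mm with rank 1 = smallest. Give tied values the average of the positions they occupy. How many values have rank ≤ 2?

Sorted (ascending): 455, 508, 508, 560, 567, 653, 796, 992, 1055, 1055, 1085, 1412
The 2 values of 508 occupy positions 2–3 → average rank (2+3)/2 = 2.5.
The 2 values of 1055 occupy positions 9–10 → average rank (9+10)/2 = 9.5.
Ranks ≤ 2: {1} → 1 value.

1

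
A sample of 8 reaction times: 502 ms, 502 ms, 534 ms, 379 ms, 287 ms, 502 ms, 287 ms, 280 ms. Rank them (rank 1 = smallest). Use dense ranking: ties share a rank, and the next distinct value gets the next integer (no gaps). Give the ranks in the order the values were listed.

4, 4, 5, 3, 2, 4, 2, 1

Sorted (ascending): 280, 287, 287, 379, 502, 502, 502, 534
The 2 values of 287 share dense rank 2.
The 3 values of 502 share dense rank 4.
Remaining distinct values take the next consecutive integers.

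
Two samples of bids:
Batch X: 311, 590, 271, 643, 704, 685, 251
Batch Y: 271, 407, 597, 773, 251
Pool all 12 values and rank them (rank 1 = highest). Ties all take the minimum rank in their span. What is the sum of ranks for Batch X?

43

Sorted (descending): 773, 704, 685, 643, 597, 590, 407, 311, 271, 271, 251, 251
The 2 values of 271 occupy positions 9–10 → each gets rank 9.
The 2 values of 251 occupy positions 11–12 → each gets rank 11.
Batch X values → pooled ranks: 311→8, 590→6, 271→9, 643→4, 704→2, 685→3, 251→11
Rank sum = 8 + 6 + 9 + 4 + 2 + 3 + 11 = 43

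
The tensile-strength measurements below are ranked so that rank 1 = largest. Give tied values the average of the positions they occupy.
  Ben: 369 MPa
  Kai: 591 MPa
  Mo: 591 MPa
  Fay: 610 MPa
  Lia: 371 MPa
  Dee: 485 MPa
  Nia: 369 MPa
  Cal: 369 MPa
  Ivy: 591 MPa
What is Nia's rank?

Sorted (descending): 610, 591, 591, 591, 485, 371, 369, 369, 369
The 3 values of 591 occupy positions 2–4 → average rank 3.
The 3 values of 369 occupy positions 7–9 → average rank 8.
Nia has value 369 MPa → rank 8.

8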